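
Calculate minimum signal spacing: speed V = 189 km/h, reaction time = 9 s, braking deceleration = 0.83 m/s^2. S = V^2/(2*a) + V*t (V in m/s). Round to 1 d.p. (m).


V = 189 / 3.6 = 52.5 m/s
Braking distance = 52.5^2 / (2*0.83) = 1660.3916 m
Sighting distance = 52.5 * 9 = 472.5 m
S = 1660.3916 + 472.5 = 2132.9 m

2132.9


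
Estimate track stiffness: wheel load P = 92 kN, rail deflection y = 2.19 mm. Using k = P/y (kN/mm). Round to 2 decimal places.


Track stiffness k = P / y
k = 92 / 2.19
k = 42.01 kN/mm

42.01


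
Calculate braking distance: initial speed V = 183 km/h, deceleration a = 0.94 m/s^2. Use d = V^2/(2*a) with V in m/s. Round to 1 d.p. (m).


Convert speed: V = 183 / 3.6 = 50.8333 m/s
V^2 = 2584.0278
d = 2584.0278 / (2 * 0.94)
d = 2584.0278 / 1.88
d = 1374.5 m

1374.5


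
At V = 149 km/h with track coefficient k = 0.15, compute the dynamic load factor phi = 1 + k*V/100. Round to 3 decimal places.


phi = 1 + k * V / 100
phi = 1 + 0.15 * 149 / 100
phi = 1 + 0.2235
phi = 1.224

1.224


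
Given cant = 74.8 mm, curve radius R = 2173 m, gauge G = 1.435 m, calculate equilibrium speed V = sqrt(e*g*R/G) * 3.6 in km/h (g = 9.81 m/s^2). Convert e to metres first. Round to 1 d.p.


Convert cant: e = 74.8 mm = 0.0748 m
V_ms = sqrt(0.0748 * 9.81 * 2173 / 1.435)
V_ms = sqrt(1111.164686) = 33.3341 m/s
V = 33.3341 * 3.6 = 120.0 km/h

120.0


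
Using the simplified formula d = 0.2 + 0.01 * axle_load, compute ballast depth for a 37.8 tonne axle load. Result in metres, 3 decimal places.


d = 0.2 + 0.01 * 37.8
d = 0.2 + 0.378
d = 0.578 m

0.578


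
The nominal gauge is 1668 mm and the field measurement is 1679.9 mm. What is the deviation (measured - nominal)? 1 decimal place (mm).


Deviation = measured - nominal
Deviation = 1679.9 - 1668
Deviation = 11.9 mm

11.9


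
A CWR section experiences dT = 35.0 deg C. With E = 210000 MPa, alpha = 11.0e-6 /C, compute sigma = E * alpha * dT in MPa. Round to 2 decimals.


sigma = E * alpha * dT
sigma = 210000 * 11.0e-6 * 35.0
sigma = 2.31 * 35.0
sigma = 80.85 MPa

80.85


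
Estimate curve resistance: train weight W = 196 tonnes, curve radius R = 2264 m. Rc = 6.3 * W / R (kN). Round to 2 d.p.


Rc = 6.3 * W / R
Rc = 6.3 * 196 / 2264
Rc = 1234.8 / 2264
Rc = 0.55 kN

0.55


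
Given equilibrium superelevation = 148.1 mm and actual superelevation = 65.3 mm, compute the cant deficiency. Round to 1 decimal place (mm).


Cant deficiency = equilibrium cant - actual cant
CD = 148.1 - 65.3
CD = 82.8 mm

82.8


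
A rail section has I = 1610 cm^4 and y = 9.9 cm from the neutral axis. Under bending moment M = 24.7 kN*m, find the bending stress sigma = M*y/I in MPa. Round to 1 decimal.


Convert units:
M = 24.7 kN*m = 24700000 N*mm
y = 9.9 cm = 99 mm
I = 1610 cm^4 = 16100000 mm^4
sigma = 24700000 * 99 / 16100000
sigma = 151.9 MPa

151.9


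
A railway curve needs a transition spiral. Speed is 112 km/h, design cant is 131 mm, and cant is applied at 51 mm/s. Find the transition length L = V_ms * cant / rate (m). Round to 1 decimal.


Convert speed: V = 112 / 3.6 = 31.1111 m/s
L = 31.1111 * 131 / 51
L = 4075.5556 / 51
L = 79.9 m

79.9


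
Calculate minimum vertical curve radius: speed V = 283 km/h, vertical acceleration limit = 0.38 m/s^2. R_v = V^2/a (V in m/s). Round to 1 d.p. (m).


Convert speed: V = 283 / 3.6 = 78.6111 m/s
V^2 = 6179.7068 m^2/s^2
R_v = 6179.7068 / 0.38
R_v = 16262.4 m

16262.4


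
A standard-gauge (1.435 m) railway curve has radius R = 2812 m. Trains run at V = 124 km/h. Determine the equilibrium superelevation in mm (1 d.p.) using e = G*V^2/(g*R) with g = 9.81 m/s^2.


Convert speed: V = 124 / 3.6 = 34.4444 m/s
Apply formula: e = 1.435 * 34.4444^2 / (9.81 * 2812)
e = 1.435 * 1186.4198 / 27585.72
e = 0.061717 m = 61.7 mm

61.7


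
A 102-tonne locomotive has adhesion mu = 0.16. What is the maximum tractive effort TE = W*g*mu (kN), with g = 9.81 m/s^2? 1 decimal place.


TE_max = W * g * mu
TE_max = 102 * 9.81 * 0.16
TE_max = 1000.62 * 0.16
TE_max = 160.1 kN

160.1


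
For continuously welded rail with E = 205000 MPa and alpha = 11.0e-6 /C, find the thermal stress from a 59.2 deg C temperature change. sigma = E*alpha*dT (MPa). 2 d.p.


sigma = E * alpha * dT
sigma = 205000 * 11.0e-6 * 59.2
sigma = 2.255 * 59.2
sigma = 133.50 MPa

133.50


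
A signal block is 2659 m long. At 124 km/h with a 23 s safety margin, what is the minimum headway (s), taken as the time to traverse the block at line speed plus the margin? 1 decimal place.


V = 124 / 3.6 = 34.4444 m/s
Block traversal time = 2659 / 34.4444 = 77.1968 s
Headway = 77.1968 + 23
Headway = 100.2 s

100.2


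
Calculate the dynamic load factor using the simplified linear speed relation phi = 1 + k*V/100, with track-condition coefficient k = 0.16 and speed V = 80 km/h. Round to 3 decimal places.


phi = 1 + k * V / 100
phi = 1 + 0.16 * 80 / 100
phi = 1 + 0.128
phi = 1.128

1.128


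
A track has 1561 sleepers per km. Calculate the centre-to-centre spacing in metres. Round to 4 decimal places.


Spacing = 1000 m / number of sleepers
Spacing = 1000 / 1561
Spacing = 0.6406 m

0.6406


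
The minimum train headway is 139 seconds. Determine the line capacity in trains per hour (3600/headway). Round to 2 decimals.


Capacity = 3600 / headway
Capacity = 3600 / 139
Capacity = 25.90 trains/hour

25.90


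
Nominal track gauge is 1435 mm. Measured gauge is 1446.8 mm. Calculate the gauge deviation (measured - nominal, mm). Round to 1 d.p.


Deviation = measured - nominal
Deviation = 1446.8 - 1435
Deviation = 11.8 mm

11.8


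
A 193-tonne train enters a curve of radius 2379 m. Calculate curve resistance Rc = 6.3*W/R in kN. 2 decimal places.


Rc = 6.3 * W / R
Rc = 6.3 * 193 / 2379
Rc = 1215.9 / 2379
Rc = 0.51 kN

0.51


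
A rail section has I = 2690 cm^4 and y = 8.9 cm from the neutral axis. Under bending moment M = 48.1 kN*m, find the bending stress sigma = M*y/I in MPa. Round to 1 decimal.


Convert units:
M = 48.1 kN*m = 48100000 N*mm
y = 8.9 cm = 89 mm
I = 2690 cm^4 = 26900000 mm^4
sigma = 48100000 * 89 / 26900000
sigma = 159.1 MPa

159.1


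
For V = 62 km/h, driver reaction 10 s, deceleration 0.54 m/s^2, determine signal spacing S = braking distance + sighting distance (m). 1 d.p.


V = 62 / 3.6 = 17.2222 m/s
Braking distance = 17.2222^2 / (2*0.54) = 274.6342 m
Sighting distance = 17.2222 * 10 = 172.2222 m
S = 274.6342 + 172.2222 = 446.9 m

446.9


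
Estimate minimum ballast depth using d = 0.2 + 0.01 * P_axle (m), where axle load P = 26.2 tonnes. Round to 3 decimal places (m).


d = 0.2 + 0.01 * 26.2
d = 0.2 + 0.262
d = 0.462 m

0.462


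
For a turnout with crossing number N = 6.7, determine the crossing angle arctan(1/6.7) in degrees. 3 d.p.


1/N = 1/6.7 = 0.149254
angle = arctan(0.149254) = 0.14816 rad
angle = 0.14816 * 180/pi = 8.489 degrees

8.489


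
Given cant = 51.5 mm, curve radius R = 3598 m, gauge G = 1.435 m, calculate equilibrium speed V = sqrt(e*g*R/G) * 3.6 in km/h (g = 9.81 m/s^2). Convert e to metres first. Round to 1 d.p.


Convert cant: e = 51.5 mm = 0.0515 m
V_ms = sqrt(0.0515 * 9.81 * 3598 / 1.435)
V_ms = sqrt(1266.734195) = 35.5912 m/s
V = 35.5912 * 3.6 = 128.1 km/h

128.1


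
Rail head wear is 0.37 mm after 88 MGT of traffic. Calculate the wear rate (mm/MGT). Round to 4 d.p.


Wear rate = total wear / cumulative tonnage
Rate = 0.37 / 88
Rate = 0.0042 mm/MGT

0.0042


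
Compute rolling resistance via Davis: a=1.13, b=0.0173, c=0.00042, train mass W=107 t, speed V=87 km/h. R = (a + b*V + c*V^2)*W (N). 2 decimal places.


b*V = 0.0173 * 87 = 1.5051
c*V^2 = 0.00042 * 7569 = 3.17898
R_per_t = 1.13 + 1.5051 + 3.17898 = 5.81408 N/t
R_total = 5.81408 * 107 = 622.11 N

622.11


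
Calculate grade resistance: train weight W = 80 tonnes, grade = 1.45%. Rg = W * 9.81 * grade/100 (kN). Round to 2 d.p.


Rg = W * 9.81 * grade / 100
Rg = 80 * 9.81 * 1.45 / 100
Rg = 784.8 * 0.0145
Rg = 11.38 kN

11.38


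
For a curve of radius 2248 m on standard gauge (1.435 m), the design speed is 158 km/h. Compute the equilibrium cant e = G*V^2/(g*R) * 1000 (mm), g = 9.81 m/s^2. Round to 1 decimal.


Convert speed: V = 158 / 3.6 = 43.8889 m/s
Apply formula: e = 1.435 * 43.8889^2 / (9.81 * 2248)
e = 1.435 * 1926.2346 / 22052.88
e = 0.125342 m = 125.3 mm

125.3


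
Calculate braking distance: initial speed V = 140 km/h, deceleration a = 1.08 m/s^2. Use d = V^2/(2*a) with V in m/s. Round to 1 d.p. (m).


Convert speed: V = 140 / 3.6 = 38.8889 m/s
V^2 = 1512.3457
d = 1512.3457 / (2 * 1.08)
d = 1512.3457 / 2.16
d = 700.2 m

700.2


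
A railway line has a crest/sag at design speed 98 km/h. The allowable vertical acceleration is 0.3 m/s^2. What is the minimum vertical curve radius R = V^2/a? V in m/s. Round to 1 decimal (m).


Convert speed: V = 98 / 3.6 = 27.2222 m/s
V^2 = 741.0494 m^2/s^2
R_v = 741.0494 / 0.3
R_v = 2470.2 m

2470.2


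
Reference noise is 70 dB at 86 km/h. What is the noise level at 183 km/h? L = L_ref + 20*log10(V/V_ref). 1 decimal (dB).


V/V_ref = 183 / 86 = 2.127907
log10(2.127907) = 0.327953
20 * 0.327953 = 6.5591
L = 70 + 6.5591 = 76.6 dB

76.6


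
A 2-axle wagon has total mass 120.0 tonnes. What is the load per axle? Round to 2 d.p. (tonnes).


Load per axle = total weight / number of axles
Load = 120.0 / 2
Load = 60.00 tonnes

60.00


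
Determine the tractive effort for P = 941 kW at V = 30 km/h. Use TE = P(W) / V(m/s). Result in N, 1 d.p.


Convert: P = 941 kW = 941000 W
V = 30 / 3.6 = 8.3333 m/s
TE = 941000 / 8.3333
TE = 112920.0 N

112920.0


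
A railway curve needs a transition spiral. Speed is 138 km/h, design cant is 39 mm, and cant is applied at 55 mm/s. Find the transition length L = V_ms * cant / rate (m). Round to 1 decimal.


Convert speed: V = 138 / 3.6 = 38.3333 m/s
L = 38.3333 * 39 / 55
L = 1495.0 / 55
L = 27.2 m

27.2


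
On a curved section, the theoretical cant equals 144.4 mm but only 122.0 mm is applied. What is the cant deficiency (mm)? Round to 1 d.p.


Cant deficiency = equilibrium cant - actual cant
CD = 144.4 - 122.0
CD = 22.4 mm

22.4


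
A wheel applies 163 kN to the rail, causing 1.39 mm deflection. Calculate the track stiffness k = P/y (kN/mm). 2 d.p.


Track stiffness k = P / y
k = 163 / 1.39
k = 117.27 kN/mm

117.27


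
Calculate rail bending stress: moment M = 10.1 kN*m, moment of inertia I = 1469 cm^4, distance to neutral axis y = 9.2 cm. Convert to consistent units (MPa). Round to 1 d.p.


Convert units:
M = 10.1 kN*m = 10100000 N*mm
y = 9.2 cm = 92 mm
I = 1469 cm^4 = 14690000 mm^4
sigma = 10100000 * 92 / 14690000
sigma = 63.3 MPa

63.3


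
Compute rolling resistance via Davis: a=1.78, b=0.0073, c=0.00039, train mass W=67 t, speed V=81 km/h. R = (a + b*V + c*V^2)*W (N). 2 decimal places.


b*V = 0.0073 * 81 = 0.5913
c*V^2 = 0.00039 * 6561 = 2.55879
R_per_t = 1.78 + 0.5913 + 2.55879 = 4.93009 N/t
R_total = 4.93009 * 67 = 330.32 N

330.32


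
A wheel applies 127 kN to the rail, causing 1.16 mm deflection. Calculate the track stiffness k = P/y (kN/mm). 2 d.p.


Track stiffness k = P / y
k = 127 / 1.16
k = 109.48 kN/mm

109.48


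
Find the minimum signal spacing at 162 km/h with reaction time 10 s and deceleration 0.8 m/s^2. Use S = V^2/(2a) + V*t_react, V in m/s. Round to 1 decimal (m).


V = 162 / 3.6 = 45.0 m/s
Braking distance = 45.0^2 / (2*0.8) = 1265.625 m
Sighting distance = 45.0 * 10 = 450.0 m
S = 1265.625 + 450.0 = 1715.6 m

1715.6


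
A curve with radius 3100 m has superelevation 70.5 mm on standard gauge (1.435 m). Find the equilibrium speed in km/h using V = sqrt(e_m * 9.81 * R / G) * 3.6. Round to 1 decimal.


Convert cant: e = 70.5 mm = 0.0705 m
V_ms = sqrt(0.0705 * 9.81 * 3100 / 1.435)
V_ms = sqrt(1494.059582) = 38.6531 m/s
V = 38.6531 * 3.6 = 139.2 km/h

139.2


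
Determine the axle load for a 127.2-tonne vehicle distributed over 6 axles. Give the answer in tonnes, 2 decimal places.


Load per axle = total weight / number of axles
Load = 127.2 / 6
Load = 21.20 tonnes

21.20


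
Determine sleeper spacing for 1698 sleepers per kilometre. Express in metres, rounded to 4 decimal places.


Spacing = 1000 m / number of sleepers
Spacing = 1000 / 1698
Spacing = 0.5889 m

0.5889


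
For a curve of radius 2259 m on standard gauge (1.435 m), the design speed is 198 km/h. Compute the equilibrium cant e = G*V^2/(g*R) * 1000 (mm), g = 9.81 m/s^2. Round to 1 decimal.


Convert speed: V = 198 / 3.6 = 55.0 m/s
Apply formula: e = 1.435 * 55.0^2 / (9.81 * 2259)
e = 1.435 * 3025.0 / 22160.79
e = 0.195881 m = 195.9 mm

195.9


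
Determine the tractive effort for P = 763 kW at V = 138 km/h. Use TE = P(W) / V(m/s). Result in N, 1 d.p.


Convert: P = 763 kW = 763000 W
V = 138 / 3.6 = 38.3333 m/s
TE = 763000 / 38.3333
TE = 19904.3 N

19904.3


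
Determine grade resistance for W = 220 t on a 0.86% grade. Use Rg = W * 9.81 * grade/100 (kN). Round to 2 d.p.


Rg = W * 9.81 * grade / 100
Rg = 220 * 9.81 * 0.86 / 100
Rg = 2158.2 * 0.0086
Rg = 18.56 kN

18.56


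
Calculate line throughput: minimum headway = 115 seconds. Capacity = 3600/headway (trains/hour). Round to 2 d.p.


Capacity = 3600 / headway
Capacity = 3600 / 115
Capacity = 31.30 trains/hour

31.30


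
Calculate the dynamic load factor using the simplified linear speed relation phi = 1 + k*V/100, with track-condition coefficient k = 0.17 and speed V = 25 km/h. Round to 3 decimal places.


phi = 1 + k * V / 100
phi = 1 + 0.17 * 25 / 100
phi = 1 + 0.0425
phi = 1.043

1.043


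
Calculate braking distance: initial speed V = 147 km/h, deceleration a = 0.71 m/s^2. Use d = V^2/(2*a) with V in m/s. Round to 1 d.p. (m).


Convert speed: V = 147 / 3.6 = 40.8333 m/s
V^2 = 1667.3611
d = 1667.3611 / (2 * 0.71)
d = 1667.3611 / 1.42
d = 1174.2 m

1174.2


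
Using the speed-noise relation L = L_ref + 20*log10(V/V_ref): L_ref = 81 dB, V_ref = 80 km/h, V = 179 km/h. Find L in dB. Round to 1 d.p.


V/V_ref = 179 / 80 = 2.2375
log10(2.2375) = 0.349763
20 * 0.349763 = 6.9953
L = 81 + 6.9953 = 88.0 dB

88.0


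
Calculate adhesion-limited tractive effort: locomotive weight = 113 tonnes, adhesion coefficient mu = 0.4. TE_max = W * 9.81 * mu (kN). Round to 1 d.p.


TE_max = W * g * mu
TE_max = 113 * 9.81 * 0.4
TE_max = 1108.53 * 0.4
TE_max = 443.4 kN

443.4


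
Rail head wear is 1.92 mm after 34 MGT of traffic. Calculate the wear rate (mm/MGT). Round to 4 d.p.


Wear rate = total wear / cumulative tonnage
Rate = 1.92 / 34
Rate = 0.0565 mm/MGT

0.0565


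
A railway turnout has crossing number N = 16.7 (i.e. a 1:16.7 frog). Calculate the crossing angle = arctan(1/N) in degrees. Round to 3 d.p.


1/N = 1/16.7 = 0.05988
angle = arctan(0.05988) = 0.059809 rad
angle = 0.059809 * 180/pi = 3.427 degrees

3.427


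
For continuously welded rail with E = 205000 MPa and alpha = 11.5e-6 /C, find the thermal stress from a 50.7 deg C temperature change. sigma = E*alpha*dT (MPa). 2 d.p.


sigma = E * alpha * dT
sigma = 205000 * 11.5e-6 * 50.7
sigma = 2.3575 * 50.7
sigma = 119.53 MPa

119.53


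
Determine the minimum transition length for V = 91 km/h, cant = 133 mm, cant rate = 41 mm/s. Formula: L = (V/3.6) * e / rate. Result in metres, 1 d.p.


Convert speed: V = 91 / 3.6 = 25.2778 m/s
L = 25.2778 * 133 / 41
L = 3361.9444 / 41
L = 82.0 m

82.0


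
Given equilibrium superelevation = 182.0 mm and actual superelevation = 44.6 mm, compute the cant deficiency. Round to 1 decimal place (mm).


Cant deficiency = equilibrium cant - actual cant
CD = 182.0 - 44.6
CD = 137.4 mm

137.4


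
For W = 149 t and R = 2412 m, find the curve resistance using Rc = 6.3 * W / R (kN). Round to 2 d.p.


Rc = 6.3 * W / R
Rc = 6.3 * 149 / 2412
Rc = 938.7 / 2412
Rc = 0.39 kN

0.39


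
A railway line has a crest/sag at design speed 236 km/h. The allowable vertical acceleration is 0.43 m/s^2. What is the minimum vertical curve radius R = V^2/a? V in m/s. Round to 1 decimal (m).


Convert speed: V = 236 / 3.6 = 65.5556 m/s
V^2 = 4297.5309 m^2/s^2
R_v = 4297.5309 / 0.43
R_v = 9994.3 m

9994.3


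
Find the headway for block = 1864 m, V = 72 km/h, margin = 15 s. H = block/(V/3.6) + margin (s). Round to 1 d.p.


V = 72 / 3.6 = 20.0 m/s
Block traversal time = 1864 / 20.0 = 93.2 s
Headway = 93.2 + 15
Headway = 108.2 s

108.2


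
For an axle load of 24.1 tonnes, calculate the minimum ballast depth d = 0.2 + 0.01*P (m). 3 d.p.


d = 0.2 + 0.01 * 24.1
d = 0.2 + 0.241
d = 0.441 m

0.441


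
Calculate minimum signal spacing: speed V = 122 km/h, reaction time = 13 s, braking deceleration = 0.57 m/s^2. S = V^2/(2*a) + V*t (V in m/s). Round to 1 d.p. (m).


V = 122 / 3.6 = 33.8889 m/s
Braking distance = 33.8889^2 / (2*0.57) = 1007.4182 m
Sighting distance = 33.8889 * 13 = 440.5556 m
S = 1007.4182 + 440.5556 = 1448.0 m

1448.0


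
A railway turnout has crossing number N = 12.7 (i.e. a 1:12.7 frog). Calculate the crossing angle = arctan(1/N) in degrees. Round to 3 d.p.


1/N = 1/12.7 = 0.07874
angle = arctan(0.07874) = 0.078578 rad
angle = 0.078578 * 180/pi = 4.502 degrees

4.502


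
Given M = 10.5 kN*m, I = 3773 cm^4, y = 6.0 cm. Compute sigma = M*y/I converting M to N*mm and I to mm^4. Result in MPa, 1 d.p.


Convert units:
M = 10.5 kN*m = 10500000 N*mm
y = 6.0 cm = 60 mm
I = 3773 cm^4 = 37730000 mm^4
sigma = 10500000 * 60 / 37730000
sigma = 16.7 MPa

16.7


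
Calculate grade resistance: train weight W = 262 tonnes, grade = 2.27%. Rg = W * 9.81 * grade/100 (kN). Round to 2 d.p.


Rg = W * 9.81 * grade / 100
Rg = 262 * 9.81 * 2.27 / 100
Rg = 2570.22 * 0.0227
Rg = 58.34 kN

58.34


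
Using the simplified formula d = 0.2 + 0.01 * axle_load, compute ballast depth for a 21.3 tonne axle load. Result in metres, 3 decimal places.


d = 0.2 + 0.01 * 21.3
d = 0.2 + 0.213
d = 0.413 m

0.413


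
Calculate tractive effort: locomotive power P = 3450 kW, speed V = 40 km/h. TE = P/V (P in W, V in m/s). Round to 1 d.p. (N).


Convert: P = 3450 kW = 3450000 W
V = 40 / 3.6 = 11.1111 m/s
TE = 3450000 / 11.1111
TE = 310500.0 N

310500.0


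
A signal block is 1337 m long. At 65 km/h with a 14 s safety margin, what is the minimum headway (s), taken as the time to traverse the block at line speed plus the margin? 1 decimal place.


V = 65 / 3.6 = 18.0556 m/s
Block traversal time = 1337 / 18.0556 = 74.0492 s
Headway = 74.0492 + 14
Headway = 88.0 s

88.0


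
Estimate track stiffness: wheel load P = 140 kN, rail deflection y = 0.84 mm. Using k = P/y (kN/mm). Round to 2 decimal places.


Track stiffness k = P / y
k = 140 / 0.84
k = 166.67 kN/mm

166.67


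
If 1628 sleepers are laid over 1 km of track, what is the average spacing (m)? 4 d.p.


Spacing = 1000 m / number of sleepers
Spacing = 1000 / 1628
Spacing = 0.6143 m

0.6143


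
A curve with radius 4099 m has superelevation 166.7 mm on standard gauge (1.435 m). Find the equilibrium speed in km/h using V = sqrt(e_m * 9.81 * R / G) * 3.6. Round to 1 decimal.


Convert cant: e = 166.7 mm = 0.1667 m
V_ms = sqrt(0.1667 * 9.81 * 4099 / 1.435)
V_ms = sqrt(4671.223256) = 68.3463 m/s
V = 68.3463 * 3.6 = 246.0 km/h

246.0


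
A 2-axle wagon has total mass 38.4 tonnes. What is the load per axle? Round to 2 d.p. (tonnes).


Load per axle = total weight / number of axles
Load = 38.4 / 2
Load = 19.20 tonnes

19.20


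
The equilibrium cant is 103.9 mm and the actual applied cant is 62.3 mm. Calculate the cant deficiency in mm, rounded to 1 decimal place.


Cant deficiency = equilibrium cant - actual cant
CD = 103.9 - 62.3
CD = 41.6 mm

41.6


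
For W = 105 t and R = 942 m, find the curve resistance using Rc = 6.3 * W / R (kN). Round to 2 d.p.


Rc = 6.3 * W / R
Rc = 6.3 * 105 / 942
Rc = 661.5 / 942
Rc = 0.70 kN

0.70


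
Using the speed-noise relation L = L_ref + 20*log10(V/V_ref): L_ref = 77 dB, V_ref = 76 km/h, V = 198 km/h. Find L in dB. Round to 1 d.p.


V/V_ref = 198 / 76 = 2.605263
log10(2.605263) = 0.415852
20 * 0.415852 = 8.317
L = 77 + 8.317 = 85.3 dB

85.3


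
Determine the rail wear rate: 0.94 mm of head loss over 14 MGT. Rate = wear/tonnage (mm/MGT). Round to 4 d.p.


Wear rate = total wear / cumulative tonnage
Rate = 0.94 / 14
Rate = 0.0671 mm/MGT

0.0671


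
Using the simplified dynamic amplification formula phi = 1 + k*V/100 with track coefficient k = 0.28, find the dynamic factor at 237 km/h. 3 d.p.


phi = 1 + k * V / 100
phi = 1 + 0.28 * 237 / 100
phi = 1 + 0.6636
phi = 1.664

1.664


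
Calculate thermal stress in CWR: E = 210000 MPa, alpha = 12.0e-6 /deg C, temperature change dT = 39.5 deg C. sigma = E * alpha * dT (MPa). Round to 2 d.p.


sigma = E * alpha * dT
sigma = 210000 * 12.0e-6 * 39.5
sigma = 2.52 * 39.5
sigma = 99.54 MPa

99.54


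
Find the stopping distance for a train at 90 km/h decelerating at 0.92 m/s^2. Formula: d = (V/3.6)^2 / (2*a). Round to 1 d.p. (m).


Convert speed: V = 90 / 3.6 = 25.0 m/s
V^2 = 625.0
d = 625.0 / (2 * 0.92)
d = 625.0 / 1.84
d = 339.7 m

339.7


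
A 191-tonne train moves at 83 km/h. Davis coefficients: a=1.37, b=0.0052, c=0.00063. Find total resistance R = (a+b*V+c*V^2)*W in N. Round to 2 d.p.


b*V = 0.0052 * 83 = 0.4316
c*V^2 = 0.00063 * 6889 = 4.34007
R_per_t = 1.37 + 0.4316 + 4.34007 = 6.14167 N/t
R_total = 6.14167 * 191 = 1173.06 N

1173.06


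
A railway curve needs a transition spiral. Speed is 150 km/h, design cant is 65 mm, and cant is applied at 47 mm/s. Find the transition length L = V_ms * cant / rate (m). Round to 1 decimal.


Convert speed: V = 150 / 3.6 = 41.6667 m/s
L = 41.6667 * 65 / 47
L = 2708.3333 / 47
L = 57.6 m

57.6


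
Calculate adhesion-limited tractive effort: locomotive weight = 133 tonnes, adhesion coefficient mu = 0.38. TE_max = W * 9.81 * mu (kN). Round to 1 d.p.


TE_max = W * g * mu
TE_max = 133 * 9.81 * 0.38
TE_max = 1304.73 * 0.38
TE_max = 495.8 kN

495.8


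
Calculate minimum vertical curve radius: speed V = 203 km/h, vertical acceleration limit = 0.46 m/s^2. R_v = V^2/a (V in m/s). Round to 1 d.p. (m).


Convert speed: V = 203 / 3.6 = 56.3889 m/s
V^2 = 3179.7068 m^2/s^2
R_v = 3179.7068 / 0.46
R_v = 6912.4 m

6912.4


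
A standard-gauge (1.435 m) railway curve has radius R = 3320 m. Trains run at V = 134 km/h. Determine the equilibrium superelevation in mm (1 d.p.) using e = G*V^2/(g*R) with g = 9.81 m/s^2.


Convert speed: V = 134 / 3.6 = 37.2222 m/s
Apply formula: e = 1.435 * 37.2222^2 / (9.81 * 3320)
e = 1.435 * 1385.4938 / 32569.2
e = 0.061045 m = 61.0 mm

61.0


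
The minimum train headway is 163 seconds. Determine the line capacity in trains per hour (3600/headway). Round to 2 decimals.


Capacity = 3600 / headway
Capacity = 3600 / 163
Capacity = 22.09 trains/hour

22.09


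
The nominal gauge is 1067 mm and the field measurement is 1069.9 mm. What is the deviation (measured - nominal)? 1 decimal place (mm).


Deviation = measured - nominal
Deviation = 1069.9 - 1067
Deviation = 2.9 mm

2.9


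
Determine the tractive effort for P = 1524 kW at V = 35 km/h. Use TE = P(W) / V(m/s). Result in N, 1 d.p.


Convert: P = 1524 kW = 1524000 W
V = 35 / 3.6 = 9.7222 m/s
TE = 1524000 / 9.7222
TE = 156754.3 N

156754.3


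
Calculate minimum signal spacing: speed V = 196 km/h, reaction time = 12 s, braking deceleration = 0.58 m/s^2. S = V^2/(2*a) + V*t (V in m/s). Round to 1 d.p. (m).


V = 196 / 3.6 = 54.4444 m/s
Braking distance = 54.4444^2 / (2*0.58) = 2555.3427 m
Sighting distance = 54.4444 * 12 = 653.3333 m
S = 2555.3427 + 653.3333 = 3208.7 m

3208.7


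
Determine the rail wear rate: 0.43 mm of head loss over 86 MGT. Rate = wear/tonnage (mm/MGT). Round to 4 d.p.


Wear rate = total wear / cumulative tonnage
Rate = 0.43 / 86
Rate = 0.0050 mm/MGT

0.0050


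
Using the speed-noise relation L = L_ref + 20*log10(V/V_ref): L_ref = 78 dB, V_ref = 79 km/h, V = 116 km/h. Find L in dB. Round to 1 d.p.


V/V_ref = 116 / 79 = 1.468354
log10(1.468354) = 0.166831
20 * 0.166831 = 3.3366
L = 78 + 3.3366 = 81.3 dB

81.3


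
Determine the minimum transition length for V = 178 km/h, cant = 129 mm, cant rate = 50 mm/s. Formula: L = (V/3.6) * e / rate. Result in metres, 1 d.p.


Convert speed: V = 178 / 3.6 = 49.4444 m/s
L = 49.4444 * 129 / 50
L = 6378.3333 / 50
L = 127.6 m

127.6


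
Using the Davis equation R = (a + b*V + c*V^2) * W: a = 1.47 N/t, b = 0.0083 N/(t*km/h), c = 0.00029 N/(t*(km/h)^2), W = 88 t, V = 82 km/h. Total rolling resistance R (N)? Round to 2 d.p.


b*V = 0.0083 * 82 = 0.6806
c*V^2 = 0.00029 * 6724 = 1.94996
R_per_t = 1.47 + 0.6806 + 1.94996 = 4.10056 N/t
R_total = 4.10056 * 88 = 360.85 N

360.85


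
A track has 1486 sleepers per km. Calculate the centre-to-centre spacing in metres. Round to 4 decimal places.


Spacing = 1000 m / number of sleepers
Spacing = 1000 / 1486
Spacing = 0.6729 m

0.6729


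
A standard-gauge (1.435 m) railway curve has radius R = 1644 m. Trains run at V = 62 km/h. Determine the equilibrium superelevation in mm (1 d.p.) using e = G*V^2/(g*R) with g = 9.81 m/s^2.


Convert speed: V = 62 / 3.6 = 17.2222 m/s
Apply formula: e = 1.435 * 17.2222^2 / (9.81 * 1644)
e = 1.435 * 296.6049 / 16127.64
e = 0.026391 m = 26.4 mm

26.4


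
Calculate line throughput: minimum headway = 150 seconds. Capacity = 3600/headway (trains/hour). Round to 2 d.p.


Capacity = 3600 / headway
Capacity = 3600 / 150
Capacity = 24.00 trains/hour

24.00


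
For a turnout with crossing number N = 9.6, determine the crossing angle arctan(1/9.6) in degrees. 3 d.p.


1/N = 1/9.6 = 0.104167
angle = arctan(0.104167) = 0.103792 rad
angle = 0.103792 * 180/pi = 5.947 degrees

5.947


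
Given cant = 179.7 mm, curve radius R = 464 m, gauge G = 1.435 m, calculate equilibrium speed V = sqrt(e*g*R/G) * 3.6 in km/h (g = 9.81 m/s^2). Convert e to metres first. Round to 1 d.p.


Convert cant: e = 179.7 mm = 0.1797 m
V_ms = sqrt(0.1797 * 9.81 * 464 / 1.435)
V_ms = sqrt(570.010905) = 23.8749 m/s
V = 23.8749 * 3.6 = 85.9 km/h

85.9


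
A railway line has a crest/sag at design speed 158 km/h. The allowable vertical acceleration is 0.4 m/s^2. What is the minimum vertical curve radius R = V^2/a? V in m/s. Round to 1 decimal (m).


Convert speed: V = 158 / 3.6 = 43.8889 m/s
V^2 = 1926.2346 m^2/s^2
R_v = 1926.2346 / 0.4
R_v = 4815.6 m

4815.6


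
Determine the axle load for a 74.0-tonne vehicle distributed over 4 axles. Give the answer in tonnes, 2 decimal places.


Load per axle = total weight / number of axles
Load = 74.0 / 4
Load = 18.50 tonnes

18.50


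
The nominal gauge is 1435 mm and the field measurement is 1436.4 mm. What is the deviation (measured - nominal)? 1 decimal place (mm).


Deviation = measured - nominal
Deviation = 1436.4 - 1435
Deviation = 1.4 mm

1.4


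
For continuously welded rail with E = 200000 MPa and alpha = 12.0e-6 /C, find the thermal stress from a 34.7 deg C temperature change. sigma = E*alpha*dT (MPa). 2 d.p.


sigma = E * alpha * dT
sigma = 200000 * 12.0e-6 * 34.7
sigma = 2.4 * 34.7
sigma = 83.28 MPa

83.28


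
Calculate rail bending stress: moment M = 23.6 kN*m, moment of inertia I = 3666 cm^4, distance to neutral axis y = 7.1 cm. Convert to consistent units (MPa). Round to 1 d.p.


Convert units:
M = 23.6 kN*m = 23600000 N*mm
y = 7.1 cm = 71 mm
I = 3666 cm^4 = 36660000 mm^4
sigma = 23600000 * 71 / 36660000
sigma = 45.7 MPa

45.7


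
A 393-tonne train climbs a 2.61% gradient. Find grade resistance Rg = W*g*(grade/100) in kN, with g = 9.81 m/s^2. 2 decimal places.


Rg = W * 9.81 * grade / 100
Rg = 393 * 9.81 * 2.61 / 100
Rg = 3855.33 * 0.0261
Rg = 100.62 kN

100.62


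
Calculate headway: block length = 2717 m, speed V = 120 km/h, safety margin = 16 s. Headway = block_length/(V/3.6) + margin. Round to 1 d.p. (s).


V = 120 / 3.6 = 33.3333 m/s
Block traversal time = 2717 / 33.3333 = 81.51 s
Headway = 81.51 + 16
Headway = 97.5 s

97.5


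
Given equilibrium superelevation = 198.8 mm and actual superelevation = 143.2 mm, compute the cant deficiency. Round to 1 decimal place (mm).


Cant deficiency = equilibrium cant - actual cant
CD = 198.8 - 143.2
CD = 55.6 mm

55.6


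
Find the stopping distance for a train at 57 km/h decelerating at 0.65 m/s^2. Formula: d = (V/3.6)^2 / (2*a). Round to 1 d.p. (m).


Convert speed: V = 57 / 3.6 = 15.8333 m/s
V^2 = 250.6944
d = 250.6944 / (2 * 0.65)
d = 250.6944 / 1.3
d = 192.8 m

192.8


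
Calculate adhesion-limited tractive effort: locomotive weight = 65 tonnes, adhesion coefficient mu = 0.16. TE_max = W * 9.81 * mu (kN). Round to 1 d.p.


TE_max = W * g * mu
TE_max = 65 * 9.81 * 0.16
TE_max = 637.65 * 0.16
TE_max = 102.0 kN

102.0


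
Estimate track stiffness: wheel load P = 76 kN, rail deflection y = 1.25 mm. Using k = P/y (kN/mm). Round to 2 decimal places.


Track stiffness k = P / y
k = 76 / 1.25
k = 60.80 kN/mm

60.80


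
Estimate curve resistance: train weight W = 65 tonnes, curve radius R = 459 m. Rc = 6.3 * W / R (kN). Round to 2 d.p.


Rc = 6.3 * W / R
Rc = 6.3 * 65 / 459
Rc = 409.5 / 459
Rc = 0.89 kN

0.89


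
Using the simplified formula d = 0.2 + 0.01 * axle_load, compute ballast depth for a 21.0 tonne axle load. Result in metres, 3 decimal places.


d = 0.2 + 0.01 * 21.0
d = 0.2 + 0.21
d = 0.410 m

0.410


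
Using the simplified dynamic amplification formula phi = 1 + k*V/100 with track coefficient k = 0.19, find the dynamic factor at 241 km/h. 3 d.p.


phi = 1 + k * V / 100
phi = 1 + 0.19 * 241 / 100
phi = 1 + 0.4579
phi = 1.458

1.458


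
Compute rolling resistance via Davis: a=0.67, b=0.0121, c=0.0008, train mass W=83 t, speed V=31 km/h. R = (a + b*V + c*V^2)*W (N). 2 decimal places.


b*V = 0.0121 * 31 = 0.3751
c*V^2 = 0.0008 * 961 = 0.7688
R_per_t = 0.67 + 0.3751 + 0.7688 = 1.8139 N/t
R_total = 1.8139 * 83 = 150.55 N

150.55


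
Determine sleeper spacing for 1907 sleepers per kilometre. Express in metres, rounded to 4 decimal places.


Spacing = 1000 m / number of sleepers
Spacing = 1000 / 1907
Spacing = 0.5244 m

0.5244


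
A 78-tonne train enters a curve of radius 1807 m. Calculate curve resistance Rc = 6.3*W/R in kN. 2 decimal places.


Rc = 6.3 * W / R
Rc = 6.3 * 78 / 1807
Rc = 491.4 / 1807
Rc = 0.27 kN

0.27


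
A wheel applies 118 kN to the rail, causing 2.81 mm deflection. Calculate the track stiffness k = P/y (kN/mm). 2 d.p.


Track stiffness k = P / y
k = 118 / 2.81
k = 41.99 kN/mm

41.99


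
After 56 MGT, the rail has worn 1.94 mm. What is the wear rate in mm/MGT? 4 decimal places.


Wear rate = total wear / cumulative tonnage
Rate = 1.94 / 56
Rate = 0.0346 mm/MGT

0.0346


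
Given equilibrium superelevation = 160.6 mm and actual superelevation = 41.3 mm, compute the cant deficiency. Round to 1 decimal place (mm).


Cant deficiency = equilibrium cant - actual cant
CD = 160.6 - 41.3
CD = 119.3 mm

119.3


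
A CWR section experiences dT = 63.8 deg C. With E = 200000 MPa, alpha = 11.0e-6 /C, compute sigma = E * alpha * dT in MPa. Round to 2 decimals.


sigma = E * alpha * dT
sigma = 200000 * 11.0e-6 * 63.8
sigma = 2.2 * 63.8
sigma = 140.36 MPa

140.36


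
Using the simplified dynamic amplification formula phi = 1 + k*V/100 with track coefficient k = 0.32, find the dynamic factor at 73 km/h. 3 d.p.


phi = 1 + k * V / 100
phi = 1 + 0.32 * 73 / 100
phi = 1 + 0.2336
phi = 1.234

1.234


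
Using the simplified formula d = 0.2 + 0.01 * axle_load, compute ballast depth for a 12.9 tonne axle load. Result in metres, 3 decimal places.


d = 0.2 + 0.01 * 12.9
d = 0.2 + 0.129
d = 0.329 m

0.329


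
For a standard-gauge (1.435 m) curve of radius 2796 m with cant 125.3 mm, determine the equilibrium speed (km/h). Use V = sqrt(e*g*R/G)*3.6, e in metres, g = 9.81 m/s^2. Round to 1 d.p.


Convert cant: e = 125.3 mm = 0.1253 m
V_ms = sqrt(0.1253 * 9.81 * 2796 / 1.435)
V_ms = sqrt(2394.999044) = 48.9387 m/s
V = 48.9387 * 3.6 = 176.2 km/h

176.2


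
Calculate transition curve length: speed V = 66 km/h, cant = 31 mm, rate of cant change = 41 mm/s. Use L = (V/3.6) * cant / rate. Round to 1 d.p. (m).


Convert speed: V = 66 / 3.6 = 18.3333 m/s
L = 18.3333 * 31 / 41
L = 568.3333 / 41
L = 13.9 m

13.9


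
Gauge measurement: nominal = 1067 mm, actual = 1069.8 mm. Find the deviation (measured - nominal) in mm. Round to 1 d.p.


Deviation = measured - nominal
Deviation = 1069.8 - 1067
Deviation = 2.8 mm

2.8


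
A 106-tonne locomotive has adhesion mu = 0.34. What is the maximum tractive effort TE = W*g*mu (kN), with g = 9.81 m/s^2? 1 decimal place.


TE_max = W * g * mu
TE_max = 106 * 9.81 * 0.34
TE_max = 1039.86 * 0.34
TE_max = 353.6 kN

353.6


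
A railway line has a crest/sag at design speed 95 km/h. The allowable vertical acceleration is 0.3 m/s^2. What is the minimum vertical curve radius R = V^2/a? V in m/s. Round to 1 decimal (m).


Convert speed: V = 95 / 3.6 = 26.3889 m/s
V^2 = 696.3735 m^2/s^2
R_v = 696.3735 / 0.3
R_v = 2321.2 m

2321.2


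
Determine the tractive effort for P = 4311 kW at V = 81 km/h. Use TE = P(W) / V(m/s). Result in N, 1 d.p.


Convert: P = 4311 kW = 4311000 W
V = 81 / 3.6 = 22.5 m/s
TE = 4311000 / 22.5
TE = 191600.0 N

191600.0


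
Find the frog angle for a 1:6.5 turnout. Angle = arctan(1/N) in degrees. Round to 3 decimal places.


1/N = 1/6.5 = 0.153846
angle = arctan(0.153846) = 0.152649 rad
angle = 0.152649 * 180/pi = 8.746 degrees

8.746


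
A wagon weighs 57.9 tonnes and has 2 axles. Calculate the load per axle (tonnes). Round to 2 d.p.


Load per axle = total weight / number of axles
Load = 57.9 / 2
Load = 28.95 tonnes

28.95


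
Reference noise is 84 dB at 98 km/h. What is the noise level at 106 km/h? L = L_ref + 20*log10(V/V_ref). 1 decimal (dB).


V/V_ref = 106 / 98 = 1.081633
log10(1.081633) = 0.03408
20 * 0.03408 = 0.6816
L = 84 + 0.6816 = 84.7 dB

84.7


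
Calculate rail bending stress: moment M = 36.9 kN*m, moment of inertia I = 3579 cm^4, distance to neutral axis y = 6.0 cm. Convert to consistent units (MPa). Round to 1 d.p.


Convert units:
M = 36.9 kN*m = 36900000 N*mm
y = 6.0 cm = 60 mm
I = 3579 cm^4 = 35790000 mm^4
sigma = 36900000 * 60 / 35790000
sigma = 61.9 MPa

61.9


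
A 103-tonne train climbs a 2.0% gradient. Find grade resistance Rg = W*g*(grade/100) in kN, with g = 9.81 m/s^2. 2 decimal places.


Rg = W * 9.81 * grade / 100
Rg = 103 * 9.81 * 2.0 / 100
Rg = 1010.43 * 0.02
Rg = 20.21 kN

20.21


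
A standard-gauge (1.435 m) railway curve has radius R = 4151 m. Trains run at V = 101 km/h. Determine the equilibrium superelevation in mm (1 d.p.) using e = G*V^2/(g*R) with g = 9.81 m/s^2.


Convert speed: V = 101 / 3.6 = 28.0556 m/s
Apply formula: e = 1.435 * 28.0556^2 / (9.81 * 4151)
e = 1.435 * 787.1142 / 40721.31
e = 0.027738 m = 27.7 mm

27.7


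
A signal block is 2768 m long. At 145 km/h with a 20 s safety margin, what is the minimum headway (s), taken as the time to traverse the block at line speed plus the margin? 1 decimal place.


V = 145 / 3.6 = 40.2778 m/s
Block traversal time = 2768 / 40.2778 = 68.7228 s
Headway = 68.7228 + 20
Headway = 88.7 s

88.7


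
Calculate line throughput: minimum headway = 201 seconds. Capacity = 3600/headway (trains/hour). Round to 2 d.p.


Capacity = 3600 / headway
Capacity = 3600 / 201
Capacity = 17.91 trains/hour

17.91


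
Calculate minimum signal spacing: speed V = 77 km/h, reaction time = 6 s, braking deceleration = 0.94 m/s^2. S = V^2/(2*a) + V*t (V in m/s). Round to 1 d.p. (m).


V = 77 / 3.6 = 21.3889 m/s
Braking distance = 21.3889^2 / (2*0.94) = 243.3429 m
Sighting distance = 21.3889 * 6 = 128.3333 m
S = 243.3429 + 128.3333 = 371.7 m

371.7


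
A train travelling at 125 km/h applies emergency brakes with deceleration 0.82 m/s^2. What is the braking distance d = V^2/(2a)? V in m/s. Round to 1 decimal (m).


Convert speed: V = 125 / 3.6 = 34.7222 m/s
V^2 = 1205.6327
d = 1205.6327 / (2 * 0.82)
d = 1205.6327 / 1.64
d = 735.1 m

735.1


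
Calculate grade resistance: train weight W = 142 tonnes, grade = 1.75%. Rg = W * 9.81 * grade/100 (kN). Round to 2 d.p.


Rg = W * 9.81 * grade / 100
Rg = 142 * 9.81 * 1.75 / 100
Rg = 1393.02 * 0.0175
Rg = 24.38 kN

24.38


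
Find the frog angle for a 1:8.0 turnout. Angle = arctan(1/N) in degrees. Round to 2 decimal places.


1/N = 1/8.0 = 0.125
angle = arctan(0.125) = 0.124355 rad
angle = 0.124355 * 180/pi = 7.13 degrees

7.13


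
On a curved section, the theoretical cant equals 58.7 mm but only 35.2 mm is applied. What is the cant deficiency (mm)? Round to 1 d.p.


Cant deficiency = equilibrium cant - actual cant
CD = 58.7 - 35.2
CD = 23.5 mm

23.5


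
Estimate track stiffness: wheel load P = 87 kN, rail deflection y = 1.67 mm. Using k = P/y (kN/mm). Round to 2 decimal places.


Track stiffness k = P / y
k = 87 / 1.67
k = 52.10 kN/mm

52.10


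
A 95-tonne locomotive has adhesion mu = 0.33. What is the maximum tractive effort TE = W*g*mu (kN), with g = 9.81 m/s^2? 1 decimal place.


TE_max = W * g * mu
TE_max = 95 * 9.81 * 0.33
TE_max = 931.95 * 0.33
TE_max = 307.5 kN

307.5


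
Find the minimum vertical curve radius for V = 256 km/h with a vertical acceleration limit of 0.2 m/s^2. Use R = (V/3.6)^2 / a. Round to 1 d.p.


Convert speed: V = 256 / 3.6 = 71.1111 m/s
V^2 = 5056.7901 m^2/s^2
R_v = 5056.7901 / 0.2
R_v = 25284.0 m

25284.0


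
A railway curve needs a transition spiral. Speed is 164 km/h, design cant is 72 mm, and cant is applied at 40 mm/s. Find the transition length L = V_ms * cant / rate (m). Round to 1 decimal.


Convert speed: V = 164 / 3.6 = 45.5556 m/s
L = 45.5556 * 72 / 40
L = 3280.0 / 40
L = 82.0 m

82.0


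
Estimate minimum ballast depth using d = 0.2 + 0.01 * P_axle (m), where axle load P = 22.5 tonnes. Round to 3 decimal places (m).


d = 0.2 + 0.01 * 22.5
d = 0.2 + 0.225
d = 0.425 m

0.425


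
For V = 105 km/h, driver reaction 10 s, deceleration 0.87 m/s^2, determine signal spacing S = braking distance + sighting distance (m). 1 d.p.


V = 105 / 3.6 = 29.1667 m/s
Braking distance = 29.1667^2 / (2*0.87) = 488.9049 m
Sighting distance = 29.1667 * 10 = 291.6667 m
S = 488.9049 + 291.6667 = 780.6 m

780.6


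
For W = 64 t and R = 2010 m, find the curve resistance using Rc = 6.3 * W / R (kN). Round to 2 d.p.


Rc = 6.3 * W / R
Rc = 6.3 * 64 / 2010
Rc = 403.2 / 2010
Rc = 0.20 kN

0.20


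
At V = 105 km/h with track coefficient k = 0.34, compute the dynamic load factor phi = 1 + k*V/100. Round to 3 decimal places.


phi = 1 + k * V / 100
phi = 1 + 0.34 * 105 / 100
phi = 1 + 0.357
phi = 1.357

1.357


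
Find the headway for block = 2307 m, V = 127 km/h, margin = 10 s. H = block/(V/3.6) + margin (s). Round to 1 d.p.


V = 127 / 3.6 = 35.2778 m/s
Block traversal time = 2307 / 35.2778 = 65.3953 s
Headway = 65.3953 + 10
Headway = 75.4 s

75.4


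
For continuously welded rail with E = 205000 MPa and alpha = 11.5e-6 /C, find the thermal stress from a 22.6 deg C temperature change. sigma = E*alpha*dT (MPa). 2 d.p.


sigma = E * alpha * dT
sigma = 205000 * 11.5e-6 * 22.6
sigma = 2.3575 * 22.6
sigma = 53.28 MPa

53.28


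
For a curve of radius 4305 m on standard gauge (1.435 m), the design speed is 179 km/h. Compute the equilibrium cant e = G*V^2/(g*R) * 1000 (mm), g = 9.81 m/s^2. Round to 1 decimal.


Convert speed: V = 179 / 3.6 = 49.7222 m/s
Apply formula: e = 1.435 * 49.7222^2 / (9.81 * 4305)
e = 1.435 * 2472.2994 / 42232.05
e = 0.084006 m = 84.0 mm

84.0


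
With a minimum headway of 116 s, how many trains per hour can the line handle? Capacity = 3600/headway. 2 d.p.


Capacity = 3600 / headway
Capacity = 3600 / 116
Capacity = 31.03 trains/hour

31.03
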